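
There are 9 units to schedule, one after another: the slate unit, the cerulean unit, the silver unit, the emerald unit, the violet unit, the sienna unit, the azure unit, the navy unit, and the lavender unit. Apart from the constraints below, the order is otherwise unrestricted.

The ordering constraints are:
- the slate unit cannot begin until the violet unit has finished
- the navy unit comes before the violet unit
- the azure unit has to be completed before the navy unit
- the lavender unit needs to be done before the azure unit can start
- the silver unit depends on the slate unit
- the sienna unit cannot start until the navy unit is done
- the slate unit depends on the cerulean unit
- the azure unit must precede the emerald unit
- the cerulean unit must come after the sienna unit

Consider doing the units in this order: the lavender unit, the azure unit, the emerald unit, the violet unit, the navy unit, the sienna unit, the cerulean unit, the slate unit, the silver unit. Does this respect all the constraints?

No

In the proposed order, the violet unit appears before the navy unit.
But one of the constraints requires the navy unit before the violet unit, so this ordering violates it.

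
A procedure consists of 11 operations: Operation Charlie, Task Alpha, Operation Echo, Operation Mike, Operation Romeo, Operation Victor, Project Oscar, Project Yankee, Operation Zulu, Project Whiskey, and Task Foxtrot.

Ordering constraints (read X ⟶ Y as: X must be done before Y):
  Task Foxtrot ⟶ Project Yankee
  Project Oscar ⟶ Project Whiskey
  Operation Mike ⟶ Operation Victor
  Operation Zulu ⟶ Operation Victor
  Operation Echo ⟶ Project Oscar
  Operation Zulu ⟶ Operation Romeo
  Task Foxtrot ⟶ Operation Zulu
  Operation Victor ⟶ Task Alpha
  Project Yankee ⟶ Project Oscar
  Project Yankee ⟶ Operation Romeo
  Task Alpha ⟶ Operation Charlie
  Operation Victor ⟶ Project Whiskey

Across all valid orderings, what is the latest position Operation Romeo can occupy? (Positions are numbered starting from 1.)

Operation Romeo has no required successors, so nothing stops it from going last (position 11).

11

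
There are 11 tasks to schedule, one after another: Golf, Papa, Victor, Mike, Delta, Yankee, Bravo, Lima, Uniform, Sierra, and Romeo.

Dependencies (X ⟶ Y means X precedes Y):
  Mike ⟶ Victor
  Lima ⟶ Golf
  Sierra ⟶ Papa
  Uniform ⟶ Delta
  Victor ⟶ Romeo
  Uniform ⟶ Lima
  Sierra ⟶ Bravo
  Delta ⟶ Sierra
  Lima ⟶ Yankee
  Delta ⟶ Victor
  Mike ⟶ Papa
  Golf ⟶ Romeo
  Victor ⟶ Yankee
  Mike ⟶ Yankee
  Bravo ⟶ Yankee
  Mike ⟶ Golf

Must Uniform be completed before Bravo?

Chaining the stated constraints: Uniform → Delta → Sierra → Bravo.
So Uniform must precede Bravo in any valid ordering.

Yes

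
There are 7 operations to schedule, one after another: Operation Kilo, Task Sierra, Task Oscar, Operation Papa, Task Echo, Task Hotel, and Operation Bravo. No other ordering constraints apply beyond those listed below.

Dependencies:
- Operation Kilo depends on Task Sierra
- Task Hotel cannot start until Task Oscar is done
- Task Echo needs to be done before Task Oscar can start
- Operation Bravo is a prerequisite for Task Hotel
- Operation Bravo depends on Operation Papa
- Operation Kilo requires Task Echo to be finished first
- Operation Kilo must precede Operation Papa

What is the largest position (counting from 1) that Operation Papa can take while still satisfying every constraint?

Following every chain forward from Operation Papa, the operations that must come later are Task Hotel, Operation Bravo — 2 of them.
With 2 mandatory successors out of 7 operations total, the latest slot for Operation Papa is 7−2 = 5, and it's reachable by doing all non-successors before Operation Papa.

5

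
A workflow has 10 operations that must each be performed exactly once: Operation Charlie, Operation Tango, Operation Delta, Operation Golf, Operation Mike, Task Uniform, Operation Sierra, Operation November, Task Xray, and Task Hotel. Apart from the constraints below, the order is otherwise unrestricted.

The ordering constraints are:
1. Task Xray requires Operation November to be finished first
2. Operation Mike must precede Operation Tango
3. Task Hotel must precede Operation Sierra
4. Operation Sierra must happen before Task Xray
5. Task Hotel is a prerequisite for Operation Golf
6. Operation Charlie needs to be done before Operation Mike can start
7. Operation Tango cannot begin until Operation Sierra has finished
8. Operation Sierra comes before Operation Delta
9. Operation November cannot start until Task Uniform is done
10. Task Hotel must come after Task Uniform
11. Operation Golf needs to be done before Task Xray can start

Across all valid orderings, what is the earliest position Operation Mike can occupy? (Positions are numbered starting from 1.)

Working backwards through the constraints from Operation Mike, its only required predecessor is Operation Charlie.
So at minimum 1 operation comes before Operation Mike, putting Operation Mike no earlier than position 2. That position is achievable by scheduling exactly that predecessor first.

2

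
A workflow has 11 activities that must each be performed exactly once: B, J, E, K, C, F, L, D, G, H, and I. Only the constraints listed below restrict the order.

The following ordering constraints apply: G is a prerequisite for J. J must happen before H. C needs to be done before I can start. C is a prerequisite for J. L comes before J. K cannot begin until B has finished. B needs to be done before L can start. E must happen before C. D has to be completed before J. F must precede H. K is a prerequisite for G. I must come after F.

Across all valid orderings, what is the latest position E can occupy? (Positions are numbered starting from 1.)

7

The activities that are forced after E, directly or by a chain of constraints, are J, C, H, I. That's 4 activities.
So at least 4 activities follow E, putting E no later than position 7. That position is achievable by scheduling everything else first.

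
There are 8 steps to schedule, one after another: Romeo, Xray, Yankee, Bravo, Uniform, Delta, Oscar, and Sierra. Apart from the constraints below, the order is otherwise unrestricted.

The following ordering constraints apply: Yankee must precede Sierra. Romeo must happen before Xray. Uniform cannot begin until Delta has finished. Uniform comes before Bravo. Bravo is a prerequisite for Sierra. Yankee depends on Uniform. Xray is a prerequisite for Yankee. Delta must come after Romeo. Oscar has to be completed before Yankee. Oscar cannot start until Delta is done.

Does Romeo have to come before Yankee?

Tracing the constraints gives a chain: Romeo → Xray → Yankee.
Hence Romeo necessarily comes before Yankee.

Yes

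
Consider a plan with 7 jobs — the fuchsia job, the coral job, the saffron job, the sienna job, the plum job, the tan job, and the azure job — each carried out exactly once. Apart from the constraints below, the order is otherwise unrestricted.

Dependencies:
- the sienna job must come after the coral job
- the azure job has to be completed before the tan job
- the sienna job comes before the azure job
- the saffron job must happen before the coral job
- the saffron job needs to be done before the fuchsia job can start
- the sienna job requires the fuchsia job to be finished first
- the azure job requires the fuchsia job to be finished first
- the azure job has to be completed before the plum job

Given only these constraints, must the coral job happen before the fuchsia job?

No

Nothing in the constraints links the coral job and the fuchsia job; they are unordered relative to each other.
So the coral job can come before the fuchsia job or after — it is not forced.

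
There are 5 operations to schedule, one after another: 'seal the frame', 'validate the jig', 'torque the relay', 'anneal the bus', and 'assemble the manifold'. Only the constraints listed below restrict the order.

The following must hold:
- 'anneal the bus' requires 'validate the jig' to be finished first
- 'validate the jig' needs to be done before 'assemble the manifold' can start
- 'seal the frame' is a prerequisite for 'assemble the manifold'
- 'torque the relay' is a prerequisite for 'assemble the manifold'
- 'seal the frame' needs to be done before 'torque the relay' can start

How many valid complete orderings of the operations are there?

9

The operations with no prerequisites are 'seal the frame', 'validate the jig'; any of them can be placed first.
Counting all ways to extend the partial order to a total order gives 9.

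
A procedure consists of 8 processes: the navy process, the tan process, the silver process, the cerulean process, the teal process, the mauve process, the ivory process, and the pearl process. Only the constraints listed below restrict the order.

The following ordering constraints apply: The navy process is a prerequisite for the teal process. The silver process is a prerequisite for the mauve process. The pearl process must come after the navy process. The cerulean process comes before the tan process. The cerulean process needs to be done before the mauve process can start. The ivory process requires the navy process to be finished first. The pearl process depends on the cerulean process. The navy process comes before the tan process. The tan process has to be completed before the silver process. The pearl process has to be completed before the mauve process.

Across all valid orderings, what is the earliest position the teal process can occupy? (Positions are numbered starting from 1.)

The only process forced before the teal process (directly or transitively) is the navy process.
So at minimum 1 process comes before the teal process, putting the teal process no earlier than position 2. That position is achievable by scheduling exactly that predecessor first.

2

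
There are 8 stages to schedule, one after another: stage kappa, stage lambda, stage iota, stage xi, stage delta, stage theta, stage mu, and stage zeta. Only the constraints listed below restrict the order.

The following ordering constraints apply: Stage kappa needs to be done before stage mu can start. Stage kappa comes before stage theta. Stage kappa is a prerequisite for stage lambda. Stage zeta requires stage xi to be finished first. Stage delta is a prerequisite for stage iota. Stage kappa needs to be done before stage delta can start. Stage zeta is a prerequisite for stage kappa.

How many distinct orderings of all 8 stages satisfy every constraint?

Stage xi is the only stage with nothing required before it, so every ordering starts there.
Systematically extending each partial ordering one stage at a time and counting, there are 60 complete orderings.

60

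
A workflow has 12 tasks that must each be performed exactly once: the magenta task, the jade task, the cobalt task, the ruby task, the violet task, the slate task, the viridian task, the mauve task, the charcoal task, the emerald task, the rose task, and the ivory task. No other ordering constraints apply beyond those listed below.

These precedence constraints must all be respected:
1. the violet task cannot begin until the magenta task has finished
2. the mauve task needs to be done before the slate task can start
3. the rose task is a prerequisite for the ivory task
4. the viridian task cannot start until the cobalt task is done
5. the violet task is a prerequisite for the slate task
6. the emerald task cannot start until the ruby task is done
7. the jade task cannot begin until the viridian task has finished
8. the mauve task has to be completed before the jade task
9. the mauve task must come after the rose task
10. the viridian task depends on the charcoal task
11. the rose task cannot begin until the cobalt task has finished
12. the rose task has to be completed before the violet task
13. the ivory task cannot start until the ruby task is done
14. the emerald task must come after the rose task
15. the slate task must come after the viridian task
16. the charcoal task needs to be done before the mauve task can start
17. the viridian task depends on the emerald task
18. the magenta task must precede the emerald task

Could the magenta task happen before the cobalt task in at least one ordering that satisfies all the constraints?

No chain of constraints runs from the cobalt task to the magenta task, so the cobalt task is not required to come first.
That means at least one valid schedule has the magenta task before the cobalt task.

Yes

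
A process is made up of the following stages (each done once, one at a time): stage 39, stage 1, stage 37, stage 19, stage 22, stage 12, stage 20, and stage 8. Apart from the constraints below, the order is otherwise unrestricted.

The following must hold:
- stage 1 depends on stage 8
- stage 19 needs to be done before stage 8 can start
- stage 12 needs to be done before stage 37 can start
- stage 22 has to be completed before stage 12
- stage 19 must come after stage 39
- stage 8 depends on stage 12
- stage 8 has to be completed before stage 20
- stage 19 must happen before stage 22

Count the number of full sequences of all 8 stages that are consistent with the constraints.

8

Only stage 39 has no prerequisites, so it must go first.
Enumerating by repeatedly choosing an available stage (one whose prerequisites are all placed) gives 8 distinct complete orderings.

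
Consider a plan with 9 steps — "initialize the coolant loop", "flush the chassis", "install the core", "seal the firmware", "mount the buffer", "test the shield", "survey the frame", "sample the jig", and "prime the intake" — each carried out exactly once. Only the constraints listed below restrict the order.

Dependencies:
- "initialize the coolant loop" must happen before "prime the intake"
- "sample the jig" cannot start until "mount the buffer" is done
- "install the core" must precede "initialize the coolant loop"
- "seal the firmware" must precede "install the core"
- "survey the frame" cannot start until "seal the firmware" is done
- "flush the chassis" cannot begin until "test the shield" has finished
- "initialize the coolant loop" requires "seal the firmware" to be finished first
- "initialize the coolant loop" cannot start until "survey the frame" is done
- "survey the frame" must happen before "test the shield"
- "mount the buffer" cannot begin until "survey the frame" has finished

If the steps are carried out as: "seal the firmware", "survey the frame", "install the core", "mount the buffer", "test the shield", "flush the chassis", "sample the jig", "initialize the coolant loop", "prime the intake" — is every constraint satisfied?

Yes

Going through the constraints one by one, each required predecessor appears earlier in the sequence than its dependent — e.g. "seal the firmware" (position 1) is before "initialize the coolant loop" (position 8), as required.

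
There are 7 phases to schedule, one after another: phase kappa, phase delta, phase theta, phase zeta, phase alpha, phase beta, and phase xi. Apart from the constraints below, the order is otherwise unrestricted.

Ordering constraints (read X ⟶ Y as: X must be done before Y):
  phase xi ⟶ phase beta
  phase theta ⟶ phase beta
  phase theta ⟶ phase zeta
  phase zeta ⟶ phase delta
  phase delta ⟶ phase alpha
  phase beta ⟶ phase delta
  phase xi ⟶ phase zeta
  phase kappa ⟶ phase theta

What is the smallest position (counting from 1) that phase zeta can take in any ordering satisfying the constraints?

The phases that are forced before phase zeta, directly or transitively, are phase kappa, phase theta, phase xi. That's 3 phases.
So at minimum 3 phases come before phase zeta, putting phase zeta no earlier than position 4. That position is achievable by scheduling exactly those predecessors first.

4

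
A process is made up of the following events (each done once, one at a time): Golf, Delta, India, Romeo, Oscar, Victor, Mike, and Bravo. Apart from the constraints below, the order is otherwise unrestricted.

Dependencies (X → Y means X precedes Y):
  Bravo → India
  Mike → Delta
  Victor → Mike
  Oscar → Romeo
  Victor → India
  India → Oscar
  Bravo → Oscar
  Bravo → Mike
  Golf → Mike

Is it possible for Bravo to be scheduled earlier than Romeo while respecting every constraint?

Bravo is actually forced before Romeo by the constraints, so certainly some valid ordering has Bravo first.

Yes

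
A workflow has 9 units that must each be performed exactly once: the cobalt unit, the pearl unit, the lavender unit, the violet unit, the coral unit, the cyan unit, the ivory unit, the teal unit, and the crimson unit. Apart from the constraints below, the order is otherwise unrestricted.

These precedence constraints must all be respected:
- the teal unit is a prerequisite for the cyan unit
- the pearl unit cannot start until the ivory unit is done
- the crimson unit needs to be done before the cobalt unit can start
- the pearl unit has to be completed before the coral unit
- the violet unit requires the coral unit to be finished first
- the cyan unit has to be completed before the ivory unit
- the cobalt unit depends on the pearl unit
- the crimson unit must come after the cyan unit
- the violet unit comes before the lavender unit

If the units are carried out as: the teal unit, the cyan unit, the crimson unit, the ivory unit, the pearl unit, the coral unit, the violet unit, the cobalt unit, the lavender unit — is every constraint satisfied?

Going through the constraints one by one, each required predecessor appears earlier in the sequence than its dependent — e.g. the crimson unit (position 3) is before the cobalt unit (position 8), as required.

Yes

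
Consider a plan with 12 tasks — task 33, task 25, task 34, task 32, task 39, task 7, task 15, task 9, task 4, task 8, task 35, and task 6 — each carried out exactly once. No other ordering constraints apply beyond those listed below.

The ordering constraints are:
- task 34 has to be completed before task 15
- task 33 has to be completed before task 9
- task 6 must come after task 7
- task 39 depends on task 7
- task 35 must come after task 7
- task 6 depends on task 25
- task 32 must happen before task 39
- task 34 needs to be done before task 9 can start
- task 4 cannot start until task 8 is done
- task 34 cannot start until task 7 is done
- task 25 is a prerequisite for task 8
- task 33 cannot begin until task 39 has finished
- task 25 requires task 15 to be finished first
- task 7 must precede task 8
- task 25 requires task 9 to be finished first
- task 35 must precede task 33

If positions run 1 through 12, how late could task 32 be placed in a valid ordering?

5

Every task that must follow task 32 has to come after it. Tracing all chains starting from task 32, those tasks are: task 33, task 25, task 39, task 9, task 4, task 8, task 6 — 7 in total.
So at least 7 tasks follow task 32, putting task 32 no later than position 5. That position is achievable by scheduling everything else first.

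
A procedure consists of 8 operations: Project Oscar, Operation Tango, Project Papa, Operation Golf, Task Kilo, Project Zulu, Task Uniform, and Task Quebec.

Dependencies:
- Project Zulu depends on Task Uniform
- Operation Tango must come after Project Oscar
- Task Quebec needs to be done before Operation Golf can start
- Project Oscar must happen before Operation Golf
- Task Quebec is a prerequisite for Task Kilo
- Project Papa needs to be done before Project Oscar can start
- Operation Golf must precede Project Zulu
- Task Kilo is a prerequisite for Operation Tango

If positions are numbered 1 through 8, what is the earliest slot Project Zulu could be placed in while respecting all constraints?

6

The operations that are forced before Project Zulu, directly or transitively, are Project Oscar, Project Papa, Operation Golf, Task Uniform, Task Quebec. That's 5 operations.
With 5 mandatory predecessors, the earliest Project Zulu can sit is position 5+1 = 6, and placing just those 5 first achieves it.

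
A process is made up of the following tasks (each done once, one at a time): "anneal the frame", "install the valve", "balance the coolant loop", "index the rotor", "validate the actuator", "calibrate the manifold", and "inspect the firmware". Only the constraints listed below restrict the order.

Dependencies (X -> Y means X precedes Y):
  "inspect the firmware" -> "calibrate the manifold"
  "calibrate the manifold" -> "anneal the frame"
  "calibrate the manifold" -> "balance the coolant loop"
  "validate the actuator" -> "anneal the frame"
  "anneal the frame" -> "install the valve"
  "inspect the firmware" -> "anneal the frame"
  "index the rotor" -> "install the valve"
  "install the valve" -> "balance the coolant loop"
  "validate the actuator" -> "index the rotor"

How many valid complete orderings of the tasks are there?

The tasks with no prerequisites are "validate the actuator", "inspect the firmware"; any of them can be placed first.
Counting all ways to extend the partial order to a total order gives 9.

9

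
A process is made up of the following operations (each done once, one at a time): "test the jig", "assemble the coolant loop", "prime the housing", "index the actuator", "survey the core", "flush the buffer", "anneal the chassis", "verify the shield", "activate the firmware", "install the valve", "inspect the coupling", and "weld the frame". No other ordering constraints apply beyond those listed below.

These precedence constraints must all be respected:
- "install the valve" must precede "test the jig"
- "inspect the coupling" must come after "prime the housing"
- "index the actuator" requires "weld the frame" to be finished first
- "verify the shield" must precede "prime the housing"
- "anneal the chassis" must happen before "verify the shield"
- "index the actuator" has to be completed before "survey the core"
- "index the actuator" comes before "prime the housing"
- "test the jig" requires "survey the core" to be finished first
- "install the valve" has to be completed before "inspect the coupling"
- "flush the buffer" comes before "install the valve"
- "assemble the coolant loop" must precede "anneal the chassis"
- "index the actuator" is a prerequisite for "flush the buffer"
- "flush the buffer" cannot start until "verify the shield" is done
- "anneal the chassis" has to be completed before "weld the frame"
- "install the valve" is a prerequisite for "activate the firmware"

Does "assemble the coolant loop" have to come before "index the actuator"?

Yes

There is a constraint chain "assemble the coolant loop" → "anneal the chassis" → "weld the frame" → "index the actuator".
Hence "assemble the coolant loop" necessarily comes before "index the actuator".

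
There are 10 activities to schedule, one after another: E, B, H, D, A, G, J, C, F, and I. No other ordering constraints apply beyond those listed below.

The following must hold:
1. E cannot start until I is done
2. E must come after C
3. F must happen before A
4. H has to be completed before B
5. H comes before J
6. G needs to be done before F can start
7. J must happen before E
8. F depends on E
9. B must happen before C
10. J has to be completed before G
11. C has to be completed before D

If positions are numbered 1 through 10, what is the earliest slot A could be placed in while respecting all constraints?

9

Every activity that must precede A has to come before it. Tracing all chains that end at A, those activities are: E, B, H, G, J, C, F, I — 8 in total.
With 8 mandatory predecessors, the earliest A can sit is position 8+1 = 9, and placing just those 8 first achieves it.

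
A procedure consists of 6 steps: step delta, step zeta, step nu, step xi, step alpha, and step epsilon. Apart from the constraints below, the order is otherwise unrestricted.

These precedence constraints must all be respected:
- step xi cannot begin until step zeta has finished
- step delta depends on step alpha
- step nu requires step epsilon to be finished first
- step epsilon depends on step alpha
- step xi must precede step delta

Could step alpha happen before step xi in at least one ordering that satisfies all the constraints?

Yes

No chain of constraints runs from step xi to step alpha, so step xi is not required to come first.
That means at least one valid schedule has step alpha before step xi.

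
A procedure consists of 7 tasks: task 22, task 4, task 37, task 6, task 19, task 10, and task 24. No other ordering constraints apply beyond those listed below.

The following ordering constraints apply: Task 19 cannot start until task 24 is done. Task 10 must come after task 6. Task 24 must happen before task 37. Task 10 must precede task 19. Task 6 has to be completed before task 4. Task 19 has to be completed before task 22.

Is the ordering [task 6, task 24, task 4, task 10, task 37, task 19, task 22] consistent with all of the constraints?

Yes

Every stated constraint is respected: task 24 sits at position 2, ahead of task 19 at position 6, and each of the other listed pairs likewise has the predecessor earlier in the sequence.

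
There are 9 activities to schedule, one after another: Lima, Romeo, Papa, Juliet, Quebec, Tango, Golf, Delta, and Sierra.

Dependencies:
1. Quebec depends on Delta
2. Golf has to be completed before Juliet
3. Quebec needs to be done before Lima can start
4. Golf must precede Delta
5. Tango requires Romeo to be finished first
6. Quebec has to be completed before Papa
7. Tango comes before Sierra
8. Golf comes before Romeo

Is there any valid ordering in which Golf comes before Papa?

Every valid ordering already has Golf before Papa (the constraints require it), so in particular at least one does.

Yes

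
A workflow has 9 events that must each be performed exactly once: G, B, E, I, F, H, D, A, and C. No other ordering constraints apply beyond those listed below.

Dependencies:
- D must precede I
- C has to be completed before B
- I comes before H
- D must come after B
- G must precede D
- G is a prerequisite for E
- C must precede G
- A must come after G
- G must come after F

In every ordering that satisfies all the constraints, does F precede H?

Chaining the stated constraints: F → G → D → I → H.
Hence F necessarily comes before H.

Yes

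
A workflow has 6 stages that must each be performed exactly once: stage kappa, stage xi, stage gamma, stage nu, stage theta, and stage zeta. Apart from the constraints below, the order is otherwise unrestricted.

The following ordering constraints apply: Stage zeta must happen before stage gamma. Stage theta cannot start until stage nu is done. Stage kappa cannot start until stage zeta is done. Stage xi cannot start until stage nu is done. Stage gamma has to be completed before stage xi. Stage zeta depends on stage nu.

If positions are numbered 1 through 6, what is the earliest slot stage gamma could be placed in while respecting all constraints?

3

Working backwards through the constraints from stage gamma, its full set of required predecessors is stage nu, stage zeta — 2 of them.
With 2 mandatory predecessors, the earliest stage gamma can sit is position 2+1 = 3, and placing just those 2 first achieves it.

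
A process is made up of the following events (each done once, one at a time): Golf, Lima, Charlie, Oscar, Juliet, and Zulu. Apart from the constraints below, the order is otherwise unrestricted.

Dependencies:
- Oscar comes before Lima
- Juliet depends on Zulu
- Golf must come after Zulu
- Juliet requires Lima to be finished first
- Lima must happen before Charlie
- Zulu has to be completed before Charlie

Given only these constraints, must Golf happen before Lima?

Golf and Lima are not related by any chain of constraints.
There exist valid orderings with Lima before Golf, so Golf is not required to come first.

No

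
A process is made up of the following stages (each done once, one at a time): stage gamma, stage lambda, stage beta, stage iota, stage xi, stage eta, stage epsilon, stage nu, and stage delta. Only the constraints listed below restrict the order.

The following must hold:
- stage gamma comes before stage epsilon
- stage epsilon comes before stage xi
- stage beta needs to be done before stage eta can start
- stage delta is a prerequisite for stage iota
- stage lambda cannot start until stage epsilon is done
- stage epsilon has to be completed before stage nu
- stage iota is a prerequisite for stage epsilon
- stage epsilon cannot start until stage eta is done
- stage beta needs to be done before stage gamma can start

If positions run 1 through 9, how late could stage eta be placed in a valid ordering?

The stages that are forced after stage eta, directly or by a chain of constraints, are stage lambda, stage xi, stage epsilon, stage nu. That's 4 stages.
So at least 4 stages follow stage eta, putting stage eta no later than position 5. That position is achievable by scheduling everything else first.

5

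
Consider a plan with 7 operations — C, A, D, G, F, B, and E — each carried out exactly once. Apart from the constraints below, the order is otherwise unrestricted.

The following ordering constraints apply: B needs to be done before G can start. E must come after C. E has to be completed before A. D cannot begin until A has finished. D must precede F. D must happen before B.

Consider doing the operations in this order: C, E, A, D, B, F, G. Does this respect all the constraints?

Every stated constraint is respected: D sits at position 4, ahead of F at position 6, and each of the other listed pairs likewise has the predecessor earlier in the sequence.

Yes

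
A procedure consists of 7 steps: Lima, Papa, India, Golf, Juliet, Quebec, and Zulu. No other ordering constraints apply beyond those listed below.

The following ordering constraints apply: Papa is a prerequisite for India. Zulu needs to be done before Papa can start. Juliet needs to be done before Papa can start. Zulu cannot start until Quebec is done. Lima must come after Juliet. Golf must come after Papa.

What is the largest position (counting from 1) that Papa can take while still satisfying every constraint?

Every step that must follow Papa has to come after it. Tracing all chains starting from Papa, those steps are: India, Golf — 2 in total.
With 2 mandatory successors out of 7 steps total, the latest slot for Papa is 7−2 = 5, and it's reachable by doing all non-successors before Papa.

5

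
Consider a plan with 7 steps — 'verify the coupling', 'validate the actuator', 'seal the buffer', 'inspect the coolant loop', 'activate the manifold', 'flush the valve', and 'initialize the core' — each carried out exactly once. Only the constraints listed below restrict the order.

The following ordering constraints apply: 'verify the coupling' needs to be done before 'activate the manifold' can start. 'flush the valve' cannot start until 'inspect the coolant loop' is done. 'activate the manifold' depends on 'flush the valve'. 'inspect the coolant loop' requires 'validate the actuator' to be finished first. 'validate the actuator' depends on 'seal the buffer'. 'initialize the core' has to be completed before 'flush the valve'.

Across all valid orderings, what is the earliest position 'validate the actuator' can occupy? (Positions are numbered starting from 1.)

The only step forced before 'validate the actuator' (directly or transitively) is 'seal the buffer'.
So at minimum 1 step comes before 'validate the actuator', putting 'validate the actuator' no earlier than position 2. That position is achievable by scheduling exactly that predecessor first.

2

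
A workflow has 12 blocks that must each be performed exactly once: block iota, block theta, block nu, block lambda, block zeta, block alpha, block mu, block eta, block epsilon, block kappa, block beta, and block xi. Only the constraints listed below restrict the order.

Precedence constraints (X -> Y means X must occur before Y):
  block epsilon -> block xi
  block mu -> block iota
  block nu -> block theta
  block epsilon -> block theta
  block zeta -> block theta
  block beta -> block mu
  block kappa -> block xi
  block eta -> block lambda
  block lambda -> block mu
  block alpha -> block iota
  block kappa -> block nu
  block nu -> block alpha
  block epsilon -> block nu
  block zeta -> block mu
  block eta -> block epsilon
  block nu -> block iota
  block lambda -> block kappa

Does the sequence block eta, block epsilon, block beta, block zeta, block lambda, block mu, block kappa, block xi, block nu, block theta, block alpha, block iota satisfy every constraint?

Going through the constraints one by one, each required predecessor appears earlier in the sequence than its dependent — e.g. block epsilon (position 2) is before block theta (position 10), as required.

Yes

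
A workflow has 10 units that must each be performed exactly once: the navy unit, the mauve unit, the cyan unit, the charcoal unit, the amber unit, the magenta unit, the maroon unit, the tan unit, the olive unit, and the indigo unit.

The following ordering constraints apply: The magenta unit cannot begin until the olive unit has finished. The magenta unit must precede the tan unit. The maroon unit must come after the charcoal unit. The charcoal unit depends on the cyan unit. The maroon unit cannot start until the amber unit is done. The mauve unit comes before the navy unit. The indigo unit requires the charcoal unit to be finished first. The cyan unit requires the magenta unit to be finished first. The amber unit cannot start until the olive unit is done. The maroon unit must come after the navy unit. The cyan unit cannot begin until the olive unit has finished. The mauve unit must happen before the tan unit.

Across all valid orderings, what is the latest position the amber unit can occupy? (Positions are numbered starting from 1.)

Following the constraints forward from the amber unit, its only required successor is the maroon unit.
So at least 1 unit follows the amber unit, putting the amber unit no later than position 9. That position is achievable by scheduling everything else first.

9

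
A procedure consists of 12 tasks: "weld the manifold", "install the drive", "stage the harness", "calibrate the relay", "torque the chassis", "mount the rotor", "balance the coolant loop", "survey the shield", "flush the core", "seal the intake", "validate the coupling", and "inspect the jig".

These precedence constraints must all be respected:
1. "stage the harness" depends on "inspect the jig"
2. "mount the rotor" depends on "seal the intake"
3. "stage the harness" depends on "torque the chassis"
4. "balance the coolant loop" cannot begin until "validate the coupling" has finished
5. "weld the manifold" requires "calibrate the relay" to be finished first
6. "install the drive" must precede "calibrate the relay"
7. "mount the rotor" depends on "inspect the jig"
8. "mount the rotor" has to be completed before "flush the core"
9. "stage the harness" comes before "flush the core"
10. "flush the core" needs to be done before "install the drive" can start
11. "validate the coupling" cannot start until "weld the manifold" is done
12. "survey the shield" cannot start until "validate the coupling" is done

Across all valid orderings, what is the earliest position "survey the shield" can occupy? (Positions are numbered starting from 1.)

11

Working backwards through the constraints from "survey the shield", its full set of required predecessors is "weld the manifold", "install the drive", "stage the harness", "calibrate the relay", "torque the chassis", "mount the rotor", "flush the core", "seal the intake", "validate the coupling", "inspect the jig" — 10 of them.
With 10 mandatory predecessors, the earliest "survey the shield" can sit is position 10+1 = 11, and placing just those 10 first achieves it.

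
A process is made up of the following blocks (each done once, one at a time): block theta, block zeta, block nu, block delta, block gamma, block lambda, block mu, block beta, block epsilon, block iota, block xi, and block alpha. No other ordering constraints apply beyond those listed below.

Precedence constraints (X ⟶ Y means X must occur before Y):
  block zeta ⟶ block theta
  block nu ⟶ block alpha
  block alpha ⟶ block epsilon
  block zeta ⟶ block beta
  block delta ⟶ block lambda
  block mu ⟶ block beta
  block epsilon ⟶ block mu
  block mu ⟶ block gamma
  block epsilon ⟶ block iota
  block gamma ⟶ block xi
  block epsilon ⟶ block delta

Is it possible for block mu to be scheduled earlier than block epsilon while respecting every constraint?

No

Following block epsilon → block mu, block epsilon must precede block mu in every valid ordering.
Hence block mu can never be scheduled before block epsilon.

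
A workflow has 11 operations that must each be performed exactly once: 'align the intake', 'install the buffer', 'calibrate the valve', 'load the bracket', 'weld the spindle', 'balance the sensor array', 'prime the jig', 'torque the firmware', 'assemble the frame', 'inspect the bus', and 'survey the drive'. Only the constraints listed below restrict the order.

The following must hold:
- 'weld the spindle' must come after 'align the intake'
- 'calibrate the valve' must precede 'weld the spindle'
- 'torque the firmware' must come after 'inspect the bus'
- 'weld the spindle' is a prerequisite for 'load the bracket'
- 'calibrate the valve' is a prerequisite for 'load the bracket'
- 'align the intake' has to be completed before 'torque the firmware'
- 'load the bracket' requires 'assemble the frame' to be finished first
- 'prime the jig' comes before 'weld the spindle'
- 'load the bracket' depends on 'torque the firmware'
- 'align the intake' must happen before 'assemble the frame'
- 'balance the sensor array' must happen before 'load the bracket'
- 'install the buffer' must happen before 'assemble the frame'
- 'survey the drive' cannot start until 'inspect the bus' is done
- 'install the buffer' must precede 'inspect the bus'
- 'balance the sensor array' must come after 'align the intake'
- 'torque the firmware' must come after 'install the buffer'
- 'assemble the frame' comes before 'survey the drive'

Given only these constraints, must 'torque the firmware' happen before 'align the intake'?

In fact the dependencies run the other way: 'align the intake' → 'torque the firmware'.
So 'torque the firmware' never precedes 'align the intake'.

No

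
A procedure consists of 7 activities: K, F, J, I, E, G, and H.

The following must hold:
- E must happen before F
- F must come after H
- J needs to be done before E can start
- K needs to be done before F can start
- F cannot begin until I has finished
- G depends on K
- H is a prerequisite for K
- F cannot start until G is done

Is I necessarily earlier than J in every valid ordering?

No

Nothing in the constraints links I and J; they are unordered relative to each other.
So I can come before J or after — it is not forced.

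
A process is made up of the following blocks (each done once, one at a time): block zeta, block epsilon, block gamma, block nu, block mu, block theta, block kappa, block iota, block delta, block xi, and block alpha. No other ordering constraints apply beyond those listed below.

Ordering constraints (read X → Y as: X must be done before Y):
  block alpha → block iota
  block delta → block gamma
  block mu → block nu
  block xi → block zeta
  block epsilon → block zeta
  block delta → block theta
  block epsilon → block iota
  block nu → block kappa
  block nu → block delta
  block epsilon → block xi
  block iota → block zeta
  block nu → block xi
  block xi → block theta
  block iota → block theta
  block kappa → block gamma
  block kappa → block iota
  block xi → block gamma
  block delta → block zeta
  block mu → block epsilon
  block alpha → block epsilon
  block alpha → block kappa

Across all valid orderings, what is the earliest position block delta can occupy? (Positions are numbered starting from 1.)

The blocks that are forced before block delta, directly or transitively, are block nu, block mu. That's 2 blocks.
So at minimum 2 blocks come before block delta, putting block delta no earlier than position 3. That position is achievable by scheduling exactly those predecessors first.

3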